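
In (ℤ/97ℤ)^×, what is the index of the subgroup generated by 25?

Since 25 ∈ (Z/97Z)^×, its order divides φ(97) = 97 − 1 = 96 = 2^5 · 3.
Divisors of 96: 1, 2, 3, 4, 6, 8, 12, 16, 24, 32, 48, 96.
Evaluate successive powers at the divisors of 96:
25^1 ≡ 25
25^2 ≡ 43
25^3 ≡ 8
25^4 ≡ 6
25^6 ≡ 64
25^8 ≡ 36
25^12 ≡ 22
25^16 ≡ 35
25^24 ≡ 96
25^32 ≡ 61
25^48 ≡ 1
So ord_97(25) = 48, hence |⟨25⟩| = 48.
[(Z/97Z)^× : ⟨25⟩] = 96/48 = 2.

2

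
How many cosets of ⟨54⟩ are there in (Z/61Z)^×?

1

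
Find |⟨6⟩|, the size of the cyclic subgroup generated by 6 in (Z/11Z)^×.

10

Since 6 ∈ (Z/11Z)^×, its order divides φ(11) = 11 − 1 = 10 = 2 · 5.
Divisors of 10: 1, 2, 5, 10.
Compute 6^d (mod 11) for the divisors d until we hit 1:
6^1 ≡ 6
6^2 ≡ 3
6^5 ≡ 10
6^10 ≡ 1
Therefore the multiplicative order of 6 modulo 11 is 10.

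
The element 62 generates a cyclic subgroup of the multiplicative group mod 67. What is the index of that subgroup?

6

ord(62) | φ(67) = 67 − 1 = 66 = 2 · 3 · 11.
Divisors of 66: 1, 2, 3, 6, 11, 22, 33, 66.
Evaluate successive powers at the divisors of 66:
62^1 ≡ 62
62^2 ≡ 25
62^3 ≡ 9
62^6 ≡ 14
62^11 ≡ 1
The order of 62 is 11, so the subgroup it generates has 11 elements.
[(Z/67Z)^× : ⟨62⟩] = 66/11 = 6.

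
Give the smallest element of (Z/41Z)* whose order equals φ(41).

φ(41) = 41 − 1 = 40 = 2^3 · 5.
g is a primitive root iff g^(40/q) ≢ 1 (mod 41) for each prime q ∈ {2, 5}.
g = 2: 2^20 ≡ 1 — hits 1, so not a primitive root.
g = 3: 3^20 ≡ 40; 3^8 ≡ 1 — hits 1, so not a primitive root.
g = 4: 4^20 ≡ 1 — hits 1, so not a primitive root.
g = 5: 5^20 ≡ 1 — hits 1, so not a primitive root.
g = 6: 6^20 ≡ 40; 6^8 ≡ 10 — none is 1, so 6 is a primitive root.
So 6 is the smallest generator of (Z/41Z)^×.

6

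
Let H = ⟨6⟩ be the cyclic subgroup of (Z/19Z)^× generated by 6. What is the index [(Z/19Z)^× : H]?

By Lagrange's theorem, ord_19(6) divides φ(19) = 19 − 1 = 18 = 2 · 3^2.
Divisors of 18: 1, 2, 3, 6, 9, 18.
Test each divisor d:
6^1 ≡ 6 (mod 19)
6^2 ≡ 17 (mod 19)
6^3 ≡ 7 (mod 19)
6^6 ≡ 11 (mod 19)
6^9 ≡ 1 (mod 19) ✓
Thus |⟨6⟩| = ord(6) = 9.
[(Z/19Z)^× : ⟨6⟩] = 18/9 = 2.

2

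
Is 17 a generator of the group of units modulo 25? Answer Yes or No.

φ(25) = φ(5^2) = 5·(5−1) = 20 = 2^2 · 5.
Test 17^(20/q) mod 25 for each prime factor q of 20:
17^10 ≡ 24 (mod 25)  [q = 2: ≢ 1 ✓]
17^4 ≡ 21 (mod 25)  [q = 5: ≢ 1 ✓]
Every test exponent gives a nontrivial residue, hence 17 generates the full group.

Yes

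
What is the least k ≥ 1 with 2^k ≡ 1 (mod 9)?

Since 2 ∈ (Z/9Z)^×, its order divides φ(9) = φ(3^2) = 3·(3−1) = 6 = 2 · 3.
Divisors of 6: 1, 2, 3, 6.
Test each divisor d:
2^1 ≡ 2 (mod 9)
2^2 ≡ 4 (mod 9)
2^3 ≡ 8 (mod 9)
2^6 ≡ 1 (mod 9) ✓
So ord_9(2) = 6.

6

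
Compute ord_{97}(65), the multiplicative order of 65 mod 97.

48

By Lagrange's theorem, ord_97(65) divides φ(97) = 97 − 1 = 96 = 2^5 · 3.
Divisors of 96: 1, 2, 3, 4, 6, 8, 12, 16, 24, 32, 48, 96.
Check 65^d mod 97 for each divisor in increasing order:
65^1 ≡ 65 (mod 97)
65^2 ≡ 54 (mod 97)
65^3 ≡ 18 (mod 97)
65^4 ≡ 6 (mod 97)
65^6 ≡ 33 (mod 97)
65^8 ≡ 36 (mod 97)
65^12 ≡ 22 (mod 97)
65^16 ≡ 35 (mod 97)
65^24 ≡ 96 (mod 97)
65^32 ≡ 61 (mod 97)
65^48 ≡ 1 (mod 97) ✓
Therefore the multiplicative order of 65 modulo 97 is 48.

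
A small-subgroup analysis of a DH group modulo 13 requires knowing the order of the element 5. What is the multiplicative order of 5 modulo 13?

4

ord(5) | φ(13) = 13 − 1 = 12 = 2^2 · 3.
Divisors of 12: 1, 2, 3, 4, 6, 12.
Compute 5^d (mod 13) for the divisors d until we hit 1:
5^1 ≡ 5 (mod 13)
5^2 ≡ 12 (mod 13)
5^3 ≡ 8 (mod 13)
5^4 ≡ 1 (mod 13) ✓
Therefore the multiplicative order of 5 modulo 13 is 4.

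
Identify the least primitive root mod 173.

φ(173) = 173 − 1 = 172 = 2^2 · 43.
Test candidates g = 2, 3, … against the prime factors q ∈ {2, 43} of φ(173): g is a generator iff g^(172/q) ≢ 1 for every such q.
g = 2: 2^86 ≡ 172; 2^4 ≡ 16 — none is 1, so 2 is a primitive root.
Hence the least primitive root of 173 is 2.

2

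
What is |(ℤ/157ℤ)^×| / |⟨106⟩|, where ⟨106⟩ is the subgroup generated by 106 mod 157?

Since 106 ∈ (Z/157Z)^×, its order divides φ(157) = 157 − 1 = 156 = 2^2 · 3 · 13.
Divisors of 156: 1, 2, 3, 4, 6, 12, 13, 26, 39, 52, 78, 156.
Test each divisor d:
106^1 ≡ 106 (mod 157)
106^2 ≡ 89 (mod 157)
106^3 ≡ 14 (mod 157)
106^4 ≡ 71 (mod 157)
106^6 ≡ 39 (mod 157)
106^12 ≡ 108 (mod 157)
106^13 ≡ 144 (mod 157)
106^26 ≡ 12 (mod 157)
106^39 ≡ 1 (mod 157) ✓
Thus |⟨106⟩| = ord(106) = 39.
[(Z/157Z)^× : ⟨106⟩] = 156/39 = 4.

4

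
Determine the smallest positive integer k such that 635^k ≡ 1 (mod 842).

The order of 635 must divide φ(842) = φ(2)·φ(421) = 1·420 = 420 = 2^2 · 3 · 5 · 7.
Divisors of 420: 1, 2, 3, 4, 5, 6, 7, 10, 12, 14, 15, 20, 21, 28, 30, 35, 42, 60, 70, 84, 105, 140, 210, 420.
Compute 635^d (mod 842) for the divisors d until we hit 1:
635^1 ≡ 635 (mod 842)
635^2 ≡ 749 (mod 842)
635^3 ≡ 727 (mod 842)
635^4 ≡ 229 (mod 842)
635^5 ≡ 591 (mod 842)
635^6 ≡ 595 (mod 842)
635^7 ≡ 609 (mod 842)
635^10 ≡ 693 (mod 842)
635^12 ≡ 385 (mod 842)
635^14 ≡ 401 (mod 842)
635^15 ≡ 351 (mod 842)
635^20 ≡ 309 (mod 842)
635^21 ≡ 29 (mod 842)
635^28 ≡ 821 (mod 842)
635^30 ≡ 269 (mod 842)
635^35 ≡ 683 (mod 842)
635^42 ≡ 841 (mod 842)
635^60 ≡ 791 (mod 842)
635^70 ≡ 21 (mod 842)
635^84 ≡ 1 (mod 842) ✓
The smallest such exponent is 84, so the order of 635 is 84.

84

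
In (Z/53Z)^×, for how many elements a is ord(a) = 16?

0

φ(53) = 53 − 1 = 52 = 2^2 · 13.
(Z/53Z)^× is cyclic (|G| = 52); a cyclic group of order m has exactly φ(d) elements of each order d | m, and none otherwise.
16 does not divide 52, so no element of (Z/53Z)^× has order 16.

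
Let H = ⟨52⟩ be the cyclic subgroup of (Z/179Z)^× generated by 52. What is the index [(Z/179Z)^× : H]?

ord(52) | φ(179) = 179 − 1 = 178 = 2 · 89.
Divisors of 178: 1, 2, 89, 178.
Check 52^d mod 179 for each divisor in increasing order:
52^1 ≡ 52 (mod 179)
52^2 ≡ 19 (mod 179)
52^89 ≡ 1 (mod 179) ✓
The order of 52 is 89, so the subgroup it generates has 89 elements.
The index is φ(179) / ord(52) = 178 / 89 = 2.

2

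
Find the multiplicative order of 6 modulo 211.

105

ord(6) | φ(211) = 211 − 1 = 210 = 2 · 3 · 5 · 7.
Divisors of 210: 1, 2, 3, 5, 6, 7, 10, 14, 15, 21, 30, 35, 42, 70, 105, 210.
Test each divisor d:
6^1 ≡ 6
6^2 ≡ 36
6^3 ≡ 5
6^5 ≡ 180
6^6 ≡ 25
6^7 ≡ 150
6^10 ≡ 117
6^14 ≡ 134
6^15 ≡ 171
6^21 ≡ 55
6^30 ≡ 123
6^35 ≡ 196
6^42 ≡ 71
6^70 ≡ 14
6^105 ≡ 1
The smallest such exponent is 105, so the order of 6 is 105.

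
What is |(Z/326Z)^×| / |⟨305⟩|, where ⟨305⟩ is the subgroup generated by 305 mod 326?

Since 305 ∈ (Z/326Z)^×, its order divides φ(326) = φ(2)·φ(163) = 1·162 = 162 = 2 · 3^4.
Divisors of 162: 1, 2, 3, 6, 9, 18, 27, 54, 81, 162.
Evaluate successive powers at the divisors of 162:
305^1 ≡ 305 (mod 326)
305^2 ≡ 115 (mod 326)
305^3 ≡ 193 (mod 326)
305^6 ≡ 85 (mod 326)
305^9 ≡ 105 (mod 326)
305^18 ≡ 267 (mod 326)
305^27 ≡ 325 (mod 326)
305^54 ≡ 1 (mod 326) ✓
So ord_326(305) = 54, hence |⟨305⟩| = 54.
Index = |(Z/326Z)^×| / |⟨305⟩| = 162 / 54 = 3.

3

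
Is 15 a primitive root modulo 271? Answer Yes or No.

φ(271) = 271 − 1 = 270 = 2 · 3^3 · 5.
Test 15^(270/q) mod 271 for each prime factor q of 270:
15^135 ≡ 270 (mod 271)  [q = 2: ≢ 1 ✓]
15^90 ≡ 28 (mod 271)  [q = 3: ≢ 1 ✓]
15^54 ≡ 100 (mod 271)  [q = 5: ≢ 1 ✓]
None equal 1, so ord_271(15) = 270: 15 is a primitive root.

Yes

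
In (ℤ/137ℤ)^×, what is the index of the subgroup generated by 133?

8

The order of 133 must divide φ(137) = 137 − 1 = 136 = 2^3 · 17.
Divisors of 136: 1, 2, 4, 8, 17, 34, 68, 136.
Check 133^d mod 137 for each divisor in increasing order:
133^1 ≡ 133
133^2 ≡ 16
133^4 ≡ 119
133^8 ≡ 50
133^17 ≡ 1
So ord_137(133) = 17, hence |⟨133⟩| = 17.
The index is φ(137) / ord(133) = 136 / 17 = 8.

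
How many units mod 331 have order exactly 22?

φ(331) = 331 − 1 = 330 = 2 · 3 · 5 · 11.
In a cyclic group of order 330, there are φ(d) elements of order d for each divisor d of 330, and zero for non-divisors.
22 = 2 · 11 divides 330, and φ(22) = 10.

10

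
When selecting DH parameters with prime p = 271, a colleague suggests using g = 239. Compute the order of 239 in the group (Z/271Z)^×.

54

Since 239 ∈ (Z/271Z)^×, its order divides φ(271) = 271 − 1 = 270 = 2 · 3^3 · 5.
Divisors of 270: 1, 2, 3, 5, 6, 9, 10, 15, 18, 27, 30, 45, 54, 90, 135, 270.
Check 239^d mod 271 for each divisor in increasing order:
239^1 ≡ 239
239^2 ≡ 211
239^3 ≡ 23
239^5 ≡ 246
239^6 ≡ 258
239^9 ≡ 243
239^10 ≡ 83
239^15 ≡ 93
239^18 ≡ 242
239^27 ≡ 270
239^30 ≡ 248
239^45 ≡ 29
239^54 ≡ 1
Hence ord(239) = 54.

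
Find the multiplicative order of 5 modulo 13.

The order of 5 must divide φ(13) = 13 − 1 = 12 = 2^2 · 3.
Divisors of 12: 1, 2, 3, 4, 6, 12.
Check 5^d mod 13 for each divisor in increasing order:
5^1 ≡ 5
5^2 ≡ 12
5^3 ≡ 8
5^4 ≡ 1
Therefore the multiplicative order of 5 modulo 13 is 4.

4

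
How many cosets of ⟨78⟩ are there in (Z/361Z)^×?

Since 78 ∈ (Z/361Z)^×, its order divides φ(361) = φ(19^2) = 19·(19−1) = 342 = 2 · 3^2 · 19.
Divisors of 342: 1, 2, 3, 6, 9, 18, 19, 38, 57, 114, 171, 342.
Check 78^d mod 361 for each divisor in increasing order:
78^1 ≡ 78
78^2 ≡ 308
78^3 ≡ 198
78^6 ≡ 216
78^9 ≡ 170
78^18 ≡ 20
78^19 ≡ 116
78^38 ≡ 99
78^57 ≡ 293
78^114 ≡ 292
78^171 ≡ 360
78^342 ≡ 1
Thus |⟨78⟩| = ord(78) = 342.
Index = |(Z/361Z)^×| / |⟨78⟩| = 342 / 342 = 1.

1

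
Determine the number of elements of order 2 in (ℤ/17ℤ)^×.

1

φ(17) = 17 − 1 = 16 = 2^4.
(Z/17Z)^× is cyclic (|G| = 16); a cyclic group of order m has exactly φ(d) elements of each order d | m, and none otherwise.
2 | 16, and φ(2) = 2 − 1 = 1.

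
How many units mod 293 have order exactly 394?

φ(293) = 293 − 1 = 292 = 2^2 · 73.
(Z/293Z)^× is cyclic (|G| = 292); a cyclic group of order m has exactly φ(d) elements of each order d | m, and none otherwise.
Since 394 ∤ 292, the count is 0.

0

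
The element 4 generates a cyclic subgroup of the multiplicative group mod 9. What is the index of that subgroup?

2

Since 4 ∈ (Z/9Z)^×, its order divides φ(9) = φ(3^2) = 3·(3−1) = 6 = 2 · 3.
Divisors of 6: 1, 2, 3, 6.
Compute 4^d (mod 9) for the divisors d until we hit 1:
4^1 ≡ 4 (mod 9)
4^2 ≡ 7 (mod 9)
4^3 ≡ 1 (mod 9) ✓
The order of 4 is 3, so the subgroup it generates has 3 elements.
[(Z/9Z)^× : ⟨4⟩] = 6/3 = 2.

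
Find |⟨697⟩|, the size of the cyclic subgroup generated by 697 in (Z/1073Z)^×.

4

ord(697) | φ(1073) = φ(29·37) = (29−1)·(37−1) = 28·36 = 1008 = 2^4 · 3^2 · 7.
Divisors of 1008: 1, 2, 3, 4, 6, 7, 8, 9, 12, 14, 16, 18, 21, 24, 28, 36, 42, 48, 56, 63, 72, 84, 112, 126, 144, 168, 252, 336, 504, 1008.
Compute 697^d (mod 1073) for the divisors d until we hit 1:
697^1 ≡ 697 (mod 1073)
697^2 ≡ 813 (mod 1073)
697^3 ≡ 117 (mod 1073)
697^4 ≡ 1 (mod 1073) ✓
Therefore the multiplicative order of 697 modulo 1073 is 4.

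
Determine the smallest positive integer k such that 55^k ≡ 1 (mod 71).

By Lagrange's theorem, ord_71(55) divides φ(71) = 71 − 1 = 70 = 2 · 5 · 7.
Divisors of 70: 1, 2, 5, 7, 10, 14, 35, 70.
Test each divisor d:
55^1 ≡ 55 (mod 71)
55^2 ≡ 43 (mod 71)
55^5 ≡ 23 (mod 71)
55^7 ≡ 66 (mod 71)
55^10 ≡ 32 (mod 71)
55^14 ≡ 25 (mod 71)
55^35 ≡ 70 (mod 71)
55^70 ≡ 1 (mod 71) ✓
Therefore the multiplicative order of 55 modulo 71 is 70.

70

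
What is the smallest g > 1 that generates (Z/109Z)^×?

6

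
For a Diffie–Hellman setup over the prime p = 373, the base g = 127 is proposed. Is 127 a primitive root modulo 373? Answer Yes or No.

Yes

φ(373) = 373 − 1 = 372 = 2^2 · 3 · 31.
An element g generates (Z/373Z)^× iff g^(372/q) ≢ 1 (mod 373) for each prime q ∈ {2, 3, 31}.
127^186 ≡ 372 (mod 373)  [q = 2: ≢ 1 ✓]
127^124 ≡ 88 (mod 373)  [q = 3: ≢ 1 ✓]
127^12 ≡ 346 (mod 373)  [q = 31: ≢ 1 ✓]
All checks pass, so 127 has order 372 and is a primitive root modulo 373.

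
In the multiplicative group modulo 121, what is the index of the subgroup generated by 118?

11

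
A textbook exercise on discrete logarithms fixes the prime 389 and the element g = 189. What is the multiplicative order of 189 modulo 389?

ord(189) | φ(389) = 389 − 1 = 388 = 2^2 · 97.
Divisors of 388: 1, 2, 4, 97, 194, 388.
Test each divisor d:
189^1 ≡ 189
189^2 ≡ 322
189^4 ≡ 210
189^97 ≡ 115
189^194 ≡ 388
189^388 ≡ 1
Therefore the multiplicative order of 189 modulo 389 is 388.

388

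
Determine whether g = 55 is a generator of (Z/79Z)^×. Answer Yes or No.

φ(79) = 79 − 1 = 78 = 2 · 3 · 13.
An element g generates (Z/79Z)^× iff g^(78/q) ≢ 1 (mod 79) for each prime q ∈ {2, 3, 13}.
55^39 ≡ 1 (mod 79)  [q = 2: ≡ 1 ✗]
55^26 ≡ 23 (mod 79)  [q = 3: ≢ 1 ✓]
55^6 ≡ 1 (mod 79)  [q = 13: ≡ 1 ✗]
The check at q = 2 fails, so 55 generates a proper subgroup.

No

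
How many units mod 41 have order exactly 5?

4

φ(41) = 41 − 1 = 40 = 2^3 · 5.
In a cyclic group of order 40, there are φ(d) elements of order d for each divisor d of 40, and zero for non-divisors.
5 | 40, and φ(5) = 5 − 1 = 4.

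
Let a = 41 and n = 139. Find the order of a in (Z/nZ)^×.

By Lagrange's theorem, ord_139(41) divides φ(139) = 139 − 1 = 138 = 2 · 3 · 23.
Divisors of 138: 1, 2, 3, 6, 23, 46, 69, 138.
Compute 41^d (mod 139) for the divisors d until we hit 1:
41^1 ≡ 41
41^2 ≡ 13
41^3 ≡ 116
41^6 ≡ 112
41^23 ≡ 96
41^46 ≡ 42
41^69 ≡ 1
The smallest such exponent is 69, so the order of 41 is 69.

69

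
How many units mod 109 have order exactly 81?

0

φ(109) = 109 − 1 = 108 = 2^2 · 3^3.
In a cyclic group of order 108, there are φ(d) elements of order d for each divisor d of 108, and zero for non-divisors.
Here 108 is not a multiple of 81, so there are no elements of order 81.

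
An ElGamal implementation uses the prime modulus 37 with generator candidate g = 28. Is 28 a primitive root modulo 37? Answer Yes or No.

No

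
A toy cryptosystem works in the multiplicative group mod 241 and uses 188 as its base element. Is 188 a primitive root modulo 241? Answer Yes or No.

φ(241) = 241 − 1 = 240 = 2^4 · 3 · 5.
Test 188^(240/q) mod 241 for each prime factor q of 240:
188^120 ≡ 1 (mod 241)  [q = 2: ≡ 1 ✗]
188^80 ≡ 225 (mod 241)  [q = 3: ≢ 1 ✓]
188^48 ≡ 98 (mod 241)  [q = 5: ≢ 1 ✓]
The check at q = 2 fails, so 188 generates a proper subgroup.

No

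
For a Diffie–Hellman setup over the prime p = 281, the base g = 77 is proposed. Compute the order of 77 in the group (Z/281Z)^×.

56

Since 77 ∈ (Z/281Z)^×, its order divides φ(281) = 281 − 1 = 280 = 2^3 · 5 · 7.
Divisors of 280: 1, 2, 4, 5, 7, 8, 10, 14, 20, 28, 35, 40, 56, 70, 140, 280.
Evaluate successive powers at the divisors of 280:
77^1 ≡ 77
77^2 ≡ 28
77^4 ≡ 222
77^5 ≡ 234
77^7 ≡ 89
77^8 ≡ 109
77^10 ≡ 242
77^14 ≡ 53
77^20 ≡ 116
77^28 ≡ 280
77^35 ≡ 192
77^40 ≡ 249
77^56 ≡ 1
Therefore the multiplicative order of 77 modulo 281 is 56.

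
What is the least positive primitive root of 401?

φ(401) = 401 − 1 = 400 = 2^4 · 5^2.
Test candidates g = 2, 3, … against the prime factors q ∈ {2, 5} of φ(401): g is a generator iff g^(400/q) ≢ 1 for every such q.
g = 2: 2^200 ≡ 1 — hits 1, so not a primitive root.
g = 3: 3^200 ≡ 400; 3^80 ≡ 72 — none is 1, so 3 is a primitive root.
So 3 is the smallest generator of (Z/401Z)^×.

3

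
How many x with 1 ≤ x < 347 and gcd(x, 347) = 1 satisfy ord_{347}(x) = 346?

172

φ(347) = 347 − 1 = 346 = 2 · 173.
Since (Z/347Z)^× is cyclic of order 346, the number of elements of order d is φ(d) when d | 346 and 0 otherwise.
346 = 2 · 173 divides 346, and φ(346) = 172.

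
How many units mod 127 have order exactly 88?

φ(127) = 127 − 1 = 126 = 2 · 3^2 · 7.
Since (Z/127Z)^× is cyclic of order 126, the number of elements of order d is φ(d) when d | 126 and 0 otherwise.
Here 126 is not a multiple of 88, so there are no elements of order 88.

0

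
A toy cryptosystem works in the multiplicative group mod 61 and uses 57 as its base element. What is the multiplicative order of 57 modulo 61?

15

The order of 57 must divide φ(61) = 61 − 1 = 60 = 2^2 · 3 · 5.
Divisors of 60: 1, 2, 3, 4, 5, 6, 10, 12, 15, 20, 30, 60.
Check 57^d mod 61 for each divisor in increasing order:
57^1 ≡ 57 (mod 61)
57^2 ≡ 16 (mod 61)
57^3 ≡ 58 (mod 61)
57^4 ≡ 12 (mod 61)
57^5 ≡ 13 (mod 61)
57^6 ≡ 9 (mod 61)
57^10 ≡ 47 (mod 61)
57^12 ≡ 20 (mod 61)
57^15 ≡ 1 (mod 61) ✓
The smallest such exponent is 15, so the order of 57 is 15.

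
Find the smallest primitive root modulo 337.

10

φ(337) = 337 − 1 = 336 = 2^4 · 3 · 7.
g is a primitive root iff g^(336/q) ≢ 1 (mod 337) for each prime q ∈ {2, 3, 7}.
g = 2: 2^168 ≡ 1 — hits 1, so not a primitive root.
g = 3: 3^168 ≡ 1 — hits 1, so not a primitive root.
g = 4: 4^168 ≡ 1 — hits 1, so not a primitive root.
g = 5: 5^168 ≡ 336; 5^112 ≡ 1 — hits 1, so not a primitive root.
g = 6: 6^168 ≡ 1 — hits 1, so not a primitive root.
g = 7: 7^168 ≡ 1 — hits 1, so not a primitive root.
g = 8: 8^168 ≡ 1 — hits 1, so not a primitive root.
g = 9: 9^168 ≡ 1 — hits 1, so not a primitive root.
g = 10: 10^168 ≡ 336; 10^112 ≡ 128; 10^48 ≡ 175 — none is 1, so 10 is a primitive root.
The smallest primitive root modulo 337 is 10.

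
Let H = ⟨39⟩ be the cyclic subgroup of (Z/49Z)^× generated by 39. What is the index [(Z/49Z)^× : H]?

2

ord(39) | φ(49) = φ(7^2) = 7·(7−1) = 42 = 2 · 3 · 7.
Divisors of 42: 1, 2, 3, 6, 7, 14, 21, 42.
Test each divisor d:
39^1 ≡ 39 (mod 49)
39^2 ≡ 2 (mod 49)
39^3 ≡ 29 (mod 49)
39^6 ≡ 8 (mod 49)
39^7 ≡ 18 (mod 49)
39^14 ≡ 30 (mod 49)
39^21 ≡ 1 (mod 49) ✓
Thus |⟨39⟩| = ord(39) = 21.
Index = |(Z/49Z)^×| / |⟨39⟩| = 42 / 21 = 2.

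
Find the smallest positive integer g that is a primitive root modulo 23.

5

φ(23) = 23 − 1 = 22 = 2 · 11.
Test candidates g = 2, 3, … against the prime factors q ∈ {2, 11} of φ(23): g is a generator iff g^(22/q) ≢ 1 for every such q.
g = 2: 2^11 ≡ 1 — hits 1, so not a primitive root.
g = 3: 3^11 ≡ 1 — hits 1, so not a primitive root.
g = 4: 4^11 ≡ 1 — hits 1, so not a primitive root.
g = 5: 5^11 ≡ 22; 5^2 ≡ 2 — none is 1, so 5 is a primitive root.
So 5 is the smallest generator of (Z/23Z)^×.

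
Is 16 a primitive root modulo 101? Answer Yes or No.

φ(101) = 101 − 1 = 100 = 2^2 · 5^2.
Test 16^(100/q) mod 101 for each prime factor q of 100:
16^50 ≡ 1 (mod 101)  [q = 2: ≡ 1 ✗]
16^20 ≡ 84 (mod 101)  [q = 5: ≢ 1 ✓]
16^50 ≡ 1 shows ord(16) | 50, strictly less than φ(101); not a primitive root.

No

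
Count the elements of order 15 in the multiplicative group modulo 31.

8

φ(31) = 31 − 1 = 30 = 2 · 3 · 5.
(Z/31Z)^× is cyclic (|G| = 30); a cyclic group of order m has exactly φ(d) elements of each order d | m, and none otherwise.
15 = 3 · 5 divides 30, and φ(15) = 8.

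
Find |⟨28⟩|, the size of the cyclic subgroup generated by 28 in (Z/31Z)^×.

Since 28 ∈ (Z/31Z)^×, its order divides φ(31) = 31 − 1 = 30 = 2 · 3 · 5.
Divisors of 30: 1, 2, 3, 5, 6, 10, 15, 30.
Evaluate successive powers at the divisors of 30:
28^1 ≡ 28 (mod 31)
28^2 ≡ 9 (mod 31)
28^3 ≡ 4 (mod 31)
28^5 ≡ 5 (mod 31)
28^6 ≡ 16 (mod 31)
28^10 ≡ 25 (mod 31)
28^15 ≡ 1 (mod 31) ✓
The smallest such exponent is 15, so the order of 28 is 15.

15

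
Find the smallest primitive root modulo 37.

φ(37) = 37 − 1 = 36 = 2^2 · 3^2.
Test candidates g = 2, 3, … against the prime factors q ∈ {2, 3} of φ(37): g is a generator iff g^(36/q) ≢ 1 for every such q.
g = 2: 2^18 ≡ 36; 2^12 ≡ 26 — none is 1, so 2 is a primitive root.
Hence the least primitive root of 37 is 2.

2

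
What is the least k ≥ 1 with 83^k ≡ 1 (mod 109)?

The order of 83 must divide φ(109) = 109 − 1 = 108 = 2^2 · 3^3.
Divisors of 108: 1, 2, 3, 4, 6, 9, 12, 18, 27, 36, 54, 108.
Compute 83^d (mod 109) for the divisors d until we hit 1:
83^1 ≡ 83 (mod 109)
83^2 ≡ 22 (mod 109)
83^3 ≡ 82 (mod 109)
83^4 ≡ 48 (mod 109)
83^6 ≡ 75 (mod 109)
83^9 ≡ 46 (mod 109)
83^12 ≡ 66 (mod 109)
83^18 ≡ 45 (mod 109)
83^27 ≡ 108 (mod 109)
83^36 ≡ 63 (mod 109)
83^54 ≡ 1 (mod 109) ✓
Therefore the multiplicative order of 83 modulo 109 is 54.

54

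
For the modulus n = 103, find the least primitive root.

5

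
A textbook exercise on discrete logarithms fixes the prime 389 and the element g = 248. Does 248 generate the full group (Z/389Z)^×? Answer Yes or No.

φ(389) = 389 − 1 = 388 = 2^2 · 97.
It suffices to check that the order of 248 is not a proper divisor of 388: compute 248^(388/q) for q ∈ {2, 97}.
248^194 ≡ 1 (mod 389)  [q = 2: ≡ 1 ✗]
248^4 ≡ 208 (mod 389)  [q = 97: ≢ 1 ✓]
248^194 ≡ 1 shows ord(248) | 194, strictly less than φ(389); not a primitive root.

No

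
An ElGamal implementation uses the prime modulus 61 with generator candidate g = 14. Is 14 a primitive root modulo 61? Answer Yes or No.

No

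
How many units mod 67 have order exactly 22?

φ(67) = 67 − 1 = 66 = 2 · 3 · 11.
(Z/67Z)^× is cyclic (|G| = 66); a cyclic group of order m has exactly φ(d) elements of each order d | m, and none otherwise.
22 = 2 · 11 divides 66, and φ(22) = 10.

10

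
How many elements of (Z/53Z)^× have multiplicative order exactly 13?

12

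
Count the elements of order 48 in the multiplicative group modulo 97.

φ(97) = 97 − 1 = 96 = 2^5 · 3.
Since (Z/97Z)^× is cyclic of order 96, the number of elements of order d is φ(d) when d | 96 and 0 otherwise.
48 = 2^4 · 3 divides 96, and φ(48) = 16.

16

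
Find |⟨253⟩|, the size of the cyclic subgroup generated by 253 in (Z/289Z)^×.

The order of 253 must divide φ(289) = φ(17^2) = 17·(17−1) = 272 = 2^4 · 17.
Divisors of 272: 1, 2, 4, 8, 16, 17, 34, 68, 136, 272.
Check 253^d mod 289 for each divisor in increasing order:
253^1 ≡ 253
253^2 ≡ 140
253^4 ≡ 237
253^8 ≡ 103
253^16 ≡ 205
253^17 ≡ 134
253^34 ≡ 38
253^68 ≡ 288
253^136 ≡ 1
The smallest such exponent is 136, so the order of 253 is 136.

136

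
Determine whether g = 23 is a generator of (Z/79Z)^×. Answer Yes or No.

No

φ(79) = 79 − 1 = 78 = 2 · 3 · 13.
Test 23^(78/q) mod 79 for each prime factor q of 78:
23^39 ≡ 1 (mod 79)  [q = 2: ≡ 1 ✗]
23^26 ≡ 55 (mod 79)  [q = 3: ≢ 1 ✓]
23^6 ≡ 1 (mod 79)  [q = 13: ≡ 1 ✗]
The check at q = 2 fails, so 23 generates a proper subgroup.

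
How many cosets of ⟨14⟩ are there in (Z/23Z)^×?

1

The order of 14 must divide φ(23) = 23 − 1 = 22 = 2 · 11.
Divisors of 22: 1, 2, 11, 22.
Test each divisor d:
14^1 ≡ 14
14^2 ≡ 12
14^11 ≡ 22
14^22 ≡ 1
So ord_23(14) = 22, hence |⟨14⟩| = 22.
[(Z/23Z)^× : ⟨14⟩] = 22/22 = 1.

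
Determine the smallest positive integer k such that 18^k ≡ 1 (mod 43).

42

The order of 18 must divide φ(43) = 43 − 1 = 42 = 2 · 3 · 7.
Divisors of 42: 1, 2, 3, 6, 7, 14, 21, 42.
Test each divisor d:
18^1 ≡ 18 (mod 43)
18^2 ≡ 23 (mod 43)
18^3 ≡ 27 (mod 43)
18^6 ≡ 41 (mod 43)
18^7 ≡ 7 (mod 43)
18^14 ≡ 6 (mod 43)
18^21 ≡ 42 (mod 43)
18^42 ≡ 1 (mod 43) ✓
Therefore the multiplicative order of 18 modulo 43 is 42.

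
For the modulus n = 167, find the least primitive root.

5

φ(167) = 167 − 1 = 166 = 2 · 83.
Test candidates g = 2, 3, … against the prime factors q ∈ {2, 83} of φ(167): g is a generator iff g^(166/q) ≢ 1 for every such q.
g = 2: 2^83 ≡ 1 — hits 1, so not a primitive root.
g = 3: 3^83 ≡ 1 — hits 1, so not a primitive root.
g = 4: 4^83 ≡ 1 — hits 1, so not a primitive root.
g = 5: 5^83 ≡ 166; 5^2 ≡ 25 — none is 1, so 5 is a primitive root.
So 5 is the smallest generator of (Z/167Z)^×.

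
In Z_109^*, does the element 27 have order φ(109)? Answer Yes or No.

No

φ(109) = 109 − 1 = 108 = 2^2 · 3^3.
27 is a primitive root mod 109 iff 27^(φ(109)/q) ≢ 1 for every prime q | φ(109), i.e. q ∈ {2, 3}.
27^54 ≡ 1 (mod 109)  [q = 2: ≡ 1 ✗]
27^36 ≡ 1 (mod 109)  [q = 3: ≡ 1 ✗]
The check at q = 2 fails, so 27 generates a proper subgroup.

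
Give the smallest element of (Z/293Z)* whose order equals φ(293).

φ(293) = 293 − 1 = 292 = 2^2 · 73.
Test candidates g = 2, 3, … against the prime factors q ∈ {2, 73} of φ(293): g is a generator iff g^(292/q) ≢ 1 for every such q.
g = 2: 2^146 ≡ 292; 2^4 ≡ 16 — none is 1, so 2 is a primitive root.
So 2 is the smallest generator of (Z/293Z)^×.

2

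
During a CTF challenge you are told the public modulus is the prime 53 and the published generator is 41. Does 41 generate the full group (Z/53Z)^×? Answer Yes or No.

φ(53) = 53 − 1 = 52 = 2^2 · 13.
An element g generates (Z/53Z)^× iff g^(52/q) ≢ 1 (mod 53) for each prime q ∈ {2, 13}.
41^26 ≡ 52 (mod 53)  [q = 2: ≢ 1 ✓]
41^4 ≡ 13 (mod 53)  [q = 13: ≢ 1 ✓]
All checks pass, so 41 has order 52 and is a primitive root modulo 53.

Yes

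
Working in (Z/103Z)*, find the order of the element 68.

51

ord(68) | φ(103) = 103 − 1 = 102 = 2 · 3 · 17.
Divisors of 102: 1, 2, 3, 6, 17, 34, 51, 102.
Check 68^d mod 103 for each divisor in increasing order:
68^1 ≡ 68
68^2 ≡ 92
68^3 ≡ 76
68^6 ≡ 8
68^17 ≡ 56
68^34 ≡ 46
68^51 ≡ 1
The smallest such exponent is 51, so the order of 68 is 51.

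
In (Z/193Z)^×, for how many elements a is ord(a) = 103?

φ(193) = 193 − 1 = 192 = 2^6 · 3.
In a cyclic group of order 192, there are φ(d) elements of order d for each divisor d of 192, and zero for non-divisors.
Here 192 is not a multiple of 103, so there are no elements of order 103.

0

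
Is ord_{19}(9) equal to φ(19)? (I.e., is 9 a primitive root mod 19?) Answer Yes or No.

No

φ(19) = 19 − 1 = 18 = 2 · 3^2.
9 is a primitive root mod 19 iff 9^(φ(19)/q) ≢ 1 for every prime q | φ(19), i.e. q ∈ {2, 3}.
9^9 ≡ 1 (mod 19)  [q = 2: ≡ 1 ✗]
9^6 ≡ 11 (mod 19)  [q = 3: ≢ 1 ✓]
The check at q = 2 fails, so 9 generates a proper subgroup.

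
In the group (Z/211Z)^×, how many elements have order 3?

φ(211) = 211 − 1 = 210 = 2 · 3 · 5 · 7.
(Z/211Z)^× is cyclic (|G| = 210); a cyclic group of order m has exactly φ(d) elements of each order d | m, and none otherwise.
3 | 210, and φ(3) = 3 − 1 = 2.

2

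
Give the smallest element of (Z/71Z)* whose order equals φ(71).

7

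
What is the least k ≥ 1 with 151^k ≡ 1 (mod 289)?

136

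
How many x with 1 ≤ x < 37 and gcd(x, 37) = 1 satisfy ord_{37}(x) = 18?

φ(37) = 37 − 1 = 36 = 2^2 · 3^2.
In a cyclic group of order 36, there are φ(d) elements of order d for each divisor d of 36, and zero for non-divisors.
18 = 2 · 3^2 divides 36, and φ(18) = 6.

6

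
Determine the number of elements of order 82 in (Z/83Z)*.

φ(83) = 83 − 1 = 82 = 2 · 41.
Since (Z/83Z)^× is cyclic of order 82, the number of elements of order d is φ(d) when d | 82 and 0 otherwise.
82 = 2 · 41 divides 82, and φ(82) = 40.

40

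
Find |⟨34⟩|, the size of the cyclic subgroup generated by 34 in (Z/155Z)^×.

The order of 34 must divide φ(155) = φ(5·31) = (5−1)·(31−1) = 4·30 = 120 = 2^3 · 3 · 5.
Divisors of 120: 1, 2, 3, 4, 5, 6, 8, 10, 12, 15, 20, 24, 30, 40, 60, 120.
Test each divisor d:
34^1 ≡ 34 (mod 155)
34^2 ≡ 71 (mod 155)
34^3 ≡ 89 (mod 155)
34^4 ≡ 81 (mod 155)
34^5 ≡ 119 (mod 155)
34^6 ≡ 16 (mod 155)
34^8 ≡ 51 (mod 155)
34^10 ≡ 56 (mod 155)
34^12 ≡ 101 (mod 155)
34^15 ≡ 154 (mod 155)
34^20 ≡ 36 (mod 155)
34^24 ≡ 126 (mod 155)
34^30 ≡ 1 (mod 155) ✓
So ord_155(34) = 30.

30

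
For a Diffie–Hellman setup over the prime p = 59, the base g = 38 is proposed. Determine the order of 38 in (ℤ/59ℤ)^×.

58

The order of 38 must divide φ(59) = 59 − 1 = 58 = 2 · 29.
Divisors of 58: 1, 2, 29, 58.
Compute 38^d (mod 59) for the divisors d until we hit 1:
38^1 ≡ 38
38^2 ≡ 28
38^29 ≡ 58
38^58 ≡ 1
The smallest such exponent is 58, so the order of 38 is 58.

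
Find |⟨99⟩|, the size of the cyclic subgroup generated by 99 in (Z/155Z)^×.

6

Since 99 ∈ (Z/155Z)^×, its order divides φ(155) = φ(5·31) = (5−1)·(31−1) = 4·30 = 120 = 2^3 · 3 · 5.
Divisors of 120: 1, 2, 3, 4, 5, 6, 8, 10, 12, 15, 20, 24, 30, 40, 60, 120.
Compute 99^d (mod 155) for the divisors d until we hit 1:
99^1 ≡ 99 (mod 155)
99^2 ≡ 36 (mod 155)
99^3 ≡ 154 (mod 155)
99^4 ≡ 56 (mod 155)
99^5 ≡ 119 (mod 155)
99^6 ≡ 1 (mod 155) ✓
So ord_155(99) = 6.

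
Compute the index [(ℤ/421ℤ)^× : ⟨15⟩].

Since 15 ∈ (Z/421Z)^×, its order divides φ(421) = 421 − 1 = 420 = 2^2 · 3 · 5 · 7.
Divisors of 420: 1, 2, 3, 4, 5, 6, 7, 10, 12, 14, 15, 20, 21, 28, 30, 35, 42, 60, 70, 84, 105, 140, 210, 420.
Test each divisor d:
15^1 ≡ 15 (mod 421)
15^2 ≡ 225 (mod 421)
15^3 ≡ 7 (mod 421)
15^4 ≡ 105 (mod 421)
15^5 ≡ 312 (mod 421)
15^6 ≡ 49 (mod 421)
15^7 ≡ 314 (mod 421)
15^10 ≡ 93 (mod 421)
15^12 ≡ 296 (mod 421)
15^14 ≡ 82 (mod 421)
15^15 ≡ 388 (mod 421)
15^20 ≡ 229 (mod 421)
15^21 ≡ 67 (mod 421)
15^28 ≡ 409 (mod 421)
15^30 ≡ 247 (mod 421)
15^35 ≡ 21 (mod 421)
15^42 ≡ 279 (mod 421)
15^60 ≡ 385 (mod 421)
15^70 ≡ 20 (mod 421)
15^84 ≡ 377 (mod 421)
15^105 ≡ 420 (mod 421)
15^140 ≡ 400 (mod 421)
15^210 ≡ 1 (mod 421) ✓
So ord_421(15) = 210, hence |⟨15⟩| = 210.
[(Z/421Z)^× : ⟨15⟩] = 420/210 = 2.

2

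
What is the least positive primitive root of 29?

2

φ(29) = 29 − 1 = 28 = 2^2 · 7.
g is a primitive root iff g^(28/q) ≢ 1 (mod 29) for each prime q ∈ {2, 7}.
g = 2: 2^14 ≡ 28; 2^4 ≡ 16 — none is 1, so 2 is a primitive root.
The smallest primitive root modulo 29 is 2.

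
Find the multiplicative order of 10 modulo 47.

46

ord(10) | φ(47) = 47 − 1 = 46 = 2 · 23.
Divisors of 46: 1, 2, 23, 46.
Compute 10^d (mod 47) for the divisors d until we hit 1:
10^1 ≡ 10
10^2 ≡ 6
10^23 ≡ 46
10^46 ≡ 1
The smallest such exponent is 46, so the order of 10 is 46.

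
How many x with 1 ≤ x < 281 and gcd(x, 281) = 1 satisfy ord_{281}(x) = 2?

1

φ(281) = 281 − 1 = 280 = 2^3 · 5 · 7.
(Z/281Z)^× is cyclic (|G| = 280); a cyclic group of order m has exactly φ(d) elements of each order d | m, and none otherwise.
2 | 280, and φ(2) = 2 − 1 = 1.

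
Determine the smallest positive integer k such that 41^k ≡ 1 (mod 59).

Since 41 ∈ (Z/59Z)^×, its order divides φ(59) = 59 − 1 = 58 = 2 · 29.
Divisors of 58: 1, 2, 29, 58.
Test each divisor d:
41^1 ≡ 41 (mod 59)
41^2 ≡ 29 (mod 59)
41^29 ≡ 1 (mod 59) ✓
The smallest such exponent is 29, so the order of 41 is 29.

29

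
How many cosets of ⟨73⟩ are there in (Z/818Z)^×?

1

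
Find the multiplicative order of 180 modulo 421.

105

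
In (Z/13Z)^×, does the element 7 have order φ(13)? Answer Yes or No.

φ(13) = 13 − 1 = 12 = 2^2 · 3.
It suffices to check that the order of 7 is not a proper divisor of 12: compute 7^(12/q) for q ∈ {2, 3}.
7^6 ≡ 12 (mod 13)  [q = 2: ≢ 1 ✓]
7^4 ≡ 9 (mod 13)  [q = 3: ≢ 1 ✓]
All checks pass, so 7 has order 12 and is a primitive root modulo 13.

Yes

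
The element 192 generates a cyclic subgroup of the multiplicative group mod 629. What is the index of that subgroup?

The order of 192 must divide φ(629) = φ(17·37) = (17−1)·(37−1) = 16·36 = 576 = 2^6 · 3^2.
Divisors of 576: 1, 2, 3, 4, 6, 8, 9, 12, 16, 18, 24, 32, 36, 48, 64, 72, 96, 144, 192, 288, 576.
Test each divisor d:
192^1 ≡ 192
192^2 ≡ 382
192^3 ≡ 380
192^4 ≡ 625
192^6 ≡ 359
192^8 ≡ 16
192^9 ≡ 556
192^12 ≡ 565
192^16 ≡ 256
192^18 ≡ 297
192^24 ≡ 322
192^32 ≡ 120
192^36 ≡ 149
192^48 ≡ 528
192^64 ≡ 562
192^72 ≡ 186
192^96 ≡ 137
192^144 ≡ 1
So ord_629(192) = 144, hence |⟨192⟩| = 144.
The index is φ(629) / ord(192) = 576 / 144 = 4.

4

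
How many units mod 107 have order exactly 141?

φ(107) = 107 − 1 = 106 = 2 · 53.
(Z/107Z)^× is cyclic (|G| = 106); a cyclic group of order m has exactly φ(d) elements of each order d | m, and none otherwise.
Here 106 is not a multiple of 141, so there are no elements of order 141.

0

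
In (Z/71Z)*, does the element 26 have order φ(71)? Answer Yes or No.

No

φ(71) = 71 − 1 = 70 = 2 · 5 · 7.
An element g generates (Z/71Z)^× iff g^(70/q) ≢ 1 (mod 71) for each prime q ∈ {2, 5, 7}.
26^35 ≡ 70 (mod 71)  [q = 2: ≢ 1 ✓]
26^14 ≡ 1 (mod 71)  [q = 5: ≡ 1 ✗]
26^10 ≡ 32 (mod 71)  [q = 7: ≢ 1 ✓]
Since 26^14 ≡ 1, the order of 26 divides 14 < 70, so 26 is not a primitive root.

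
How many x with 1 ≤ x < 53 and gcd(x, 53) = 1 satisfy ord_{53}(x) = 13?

12

φ(53) = 53 − 1 = 52 = 2^2 · 13.
Since (Z/53Z)^× is cyclic of order 52, the number of elements of order d is φ(d) when d | 52 and 0 otherwise.
13 | 52, and φ(13) = 13 − 1 = 12.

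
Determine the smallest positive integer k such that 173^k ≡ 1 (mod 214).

The order of 173 must divide φ(214) = φ(2)·φ(107) = 1·106 = 106 = 2 · 53.
Divisors of 106: 1, 2, 53, 106.
Evaluate successive powers at the divisors of 106:
173^1 ≡ 173
173^2 ≡ 183
173^53 ≡ 213
173^106 ≡ 1
Hence ord(173) = 106.

106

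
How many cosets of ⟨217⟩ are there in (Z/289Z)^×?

By Lagrange's theorem, ord_289(217) divides φ(289) = φ(17^2) = 17·(17−1) = 272 = 2^4 · 17.
Divisors of 272: 1, 2, 4, 8, 16, 17, 34, 68, 136, 272.
Evaluate successive powers at the divisors of 272:
217^1 ≡ 217 (mod 289)
217^2 ≡ 271 (mod 289)
217^4 ≡ 35 (mod 289)
217^8 ≡ 69 (mod 289)
217^16 ≡ 137 (mod 289)
217^17 ≡ 251 (mod 289)
217^34 ≡ 288 (mod 289)
217^68 ≡ 1 (mod 289) ✓
So ord_289(217) = 68, hence |⟨217⟩| = 68.
Index = |(Z/289Z)^×| / |⟨217⟩| = 272 / 68 = 4.

4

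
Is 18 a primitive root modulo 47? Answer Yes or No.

No

φ(47) = 47 − 1 = 46 = 2 · 23.
It suffices to check that the order of 18 is not a proper divisor of 46: compute 18^(46/q) for q ∈ {2, 23}.
18^23 ≡ 1 (mod 47)  [q = 2: ≡ 1 ✗]
18^2 ≡ 42 (mod 47)  [q = 23: ≢ 1 ✓]
18^23 ≡ 1 shows ord(18) | 23, strictly less than φ(47); not a primitive root.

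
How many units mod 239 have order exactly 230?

φ(239) = 239 − 1 = 238 = 2 · 7 · 17.
In a cyclic group of order 238, there are φ(d) elements of order d for each divisor d of 238, and zero for non-divisors.
Here 238 is not a multiple of 230, so there are no elements of order 230.

0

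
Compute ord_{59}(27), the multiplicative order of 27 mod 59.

Since 27 ∈ (Z/59Z)^×, its order divides φ(59) = 59 − 1 = 58 = 2 · 29.
Divisors of 58: 1, 2, 29, 58.
Compute 27^d (mod 59) for the divisors d until we hit 1:
27^1 ≡ 27
27^2 ≡ 21
27^29 ≡ 1
Therefore the multiplicative order of 27 modulo 59 is 29.

29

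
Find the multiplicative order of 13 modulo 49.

14

Since 13 ∈ (Z/49Z)^×, its order divides φ(49) = φ(7^2) = 7·(7−1) = 42 = 2 · 3 · 7.
Divisors of 42: 1, 2, 3, 6, 7, 14, 21, 42.
Compute 13^d (mod 49) for the divisors d until we hit 1:
13^1 ≡ 13 (mod 49)
13^2 ≡ 22 (mod 49)
13^3 ≡ 41 (mod 49)
13^6 ≡ 15 (mod 49)
13^7 ≡ 48 (mod 49)
13^14 ≡ 1 (mod 49) ✓
Therefore the multiplicative order of 13 modulo 49 is 14.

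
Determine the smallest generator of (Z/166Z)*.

5

φ(166) = φ(2)·φ(83) = 1·82 = 82 = 2 · 41.
g is a primitive root iff g^(82/q) ≢ 1 (mod 166) for each prime q ∈ {2, 41}.
g = 2: gcd(2, 166) = 2 > 1, not a unit — skip.
g = 3: 3^41 ≡ 1 — hits 1, so not a primitive root.
g = 4: gcd(4, 166) = 2 > 1, not a unit — skip.
g = 5: 5^41 ≡ 165; 5^2 ≡ 25 — none is 1, so 5 is a primitive root.
So 5 is the smallest generator of (Z/166Z)^×.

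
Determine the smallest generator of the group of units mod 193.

5

φ(193) = 193 − 1 = 192 = 2^6 · 3.
g is a primitive root iff g^(192/q) ≢ 1 (mod 193) for each prime q ∈ {2, 3}.
g = 2: 2^96 ≡ 1 — hits 1, so not a primitive root.
g = 3: 3^96 ≡ 1 — hits 1, so not a primitive root.
g = 4: 4^96 ≡ 1 — hits 1, so not a primitive root.
g = 5: 5^96 ≡ 192; 5^64 ≡ 84 — none is 1, so 5 is a primitive root.
So 5 is the smallest generator of (Z/193Z)^×.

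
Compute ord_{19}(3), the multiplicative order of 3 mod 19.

18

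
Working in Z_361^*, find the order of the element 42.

171

By Lagrange's theorem, ord_361(42) divides φ(361) = φ(19^2) = 19·(19−1) = 342 = 2 · 3^2 · 19.
Divisors of 342: 1, 2, 3, 6, 9, 18, 19, 38, 57, 114, 171, 342.
Check 42^d mod 361 for each divisor in increasing order:
42^1 ≡ 42 (mod 361)
42^2 ≡ 320 (mod 361)
42^3 ≡ 83 (mod 361)
42^6 ≡ 30 (mod 361)
42^9 ≡ 324 (mod 361)
42^18 ≡ 286 (mod 361)
42^19 ≡ 99 (mod 361)
42^38 ≡ 54 (mod 361)
42^57 ≡ 292 (mod 361)
42^114 ≡ 68 (mod 361)
42^171 ≡ 1 (mod 361) ✓
Hence ord(42) = 171.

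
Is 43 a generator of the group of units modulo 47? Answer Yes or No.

Yes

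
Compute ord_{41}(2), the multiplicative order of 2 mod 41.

The order of 2 must divide φ(41) = 41 − 1 = 40 = 2^3 · 5.
Divisors of 40: 1, 2, 4, 5, 8, 10, 20, 40.
Check 2^d mod 41 for each divisor in increasing order:
2^1 ≡ 2 (mod 41)
2^2 ≡ 4 (mod 41)
2^4 ≡ 16 (mod 41)
2^5 ≡ 32 (mod 41)
2^8 ≡ 10 (mod 41)
2^10 ≡ 40 (mod 41)
2^20 ≡ 1 (mod 41) ✓
Therefore the multiplicative order of 2 modulo 41 is 20.

20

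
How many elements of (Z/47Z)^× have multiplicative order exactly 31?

0

φ(47) = 47 − 1 = 46 = 2 · 23.
Since (Z/47Z)^× is cyclic of order 46, the number of elements of order d is φ(d) when d | 46 and 0 otherwise.
31 does not divide 46, so no element of (Z/47Z)^× has order 31.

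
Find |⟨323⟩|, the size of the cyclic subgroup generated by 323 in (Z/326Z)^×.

81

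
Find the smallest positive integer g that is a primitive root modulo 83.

2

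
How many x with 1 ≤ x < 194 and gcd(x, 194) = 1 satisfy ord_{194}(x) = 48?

16

φ(194) = φ(2)·φ(97) = 1·96 = 96 = 2^5 · 3.
(Z/194Z)^× is cyclic (|G| = 96); a cyclic group of order m has exactly φ(d) elements of each order d | m, and none otherwise.
48 = 2^4 · 3 divides 96, and φ(48) = 16.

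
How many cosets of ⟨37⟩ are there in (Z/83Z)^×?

ord(37) | φ(83) = 83 − 1 = 82 = 2 · 41.
Divisors of 82: 1, 2, 41, 82.
Check 37^d mod 83 for each divisor in increasing order:
37^1 ≡ 37 (mod 83)
37^2 ≡ 41 (mod 83)
37^41 ≡ 1 (mod 83) ✓
Thus |⟨37⟩| = ord(37) = 41.
[(Z/83Z)^× : ⟨37⟩] = 82/41 = 2.

2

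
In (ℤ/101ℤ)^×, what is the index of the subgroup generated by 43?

By Lagrange's theorem, ord_101(43) divides φ(101) = 101 − 1 = 100 = 2^2 · 5^2.
Divisors of 100: 1, 2, 4, 5, 10, 20, 25, 50, 100.
Check 43^d mod 101 for each divisor in increasing order:
43^1 ≡ 43 (mod 101)
43^2 ≡ 31 (mod 101)
43^4 ≡ 52 (mod 101)
43^5 ≡ 14 (mod 101)
43^10 ≡ 95 (mod 101)
43^20 ≡ 36 (mod 101)
43^25 ≡ 100 (mod 101)
43^50 ≡ 1 (mod 101) ✓
The order of 43 is 50, so the subgroup it generates has 50 elements.
Index = |(Z/101Z)^×| / |⟨43⟩| = 100 / 50 = 2.

2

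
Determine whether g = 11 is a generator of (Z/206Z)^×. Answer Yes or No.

φ(206) = φ(2)·φ(103) = 1·102 = 102 = 2 · 3 · 17.
An element g generates (Z/206Z)^× iff g^(102/q) ≢ 1 (mod 206) for each prime q ∈ {2, 3, 17}.
11^51 ≡ 205 (mod 206)  [q = 2: ≢ 1 ✓]
11^34 ≡ 159 (mod 206)  [q = 3: ≢ 1 ✓]
11^6 ≡ 167 (mod 206)  [q = 17: ≢ 1 ✓]
All checks pass, so 11 has order 102 and is a primitive root modulo 206.

Yes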